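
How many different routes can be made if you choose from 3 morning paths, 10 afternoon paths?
By the multiplication principle: 3 × 10 = 30.

Answer: 30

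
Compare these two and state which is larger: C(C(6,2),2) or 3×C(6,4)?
C(C(6,2),2)

Working:
C(C(6,2),2)=105, 3×C(6,4)=45.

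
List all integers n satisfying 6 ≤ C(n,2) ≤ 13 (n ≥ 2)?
4, 5

Explanation: C(3,2)=3; C(4,2)=6; C(5,2)=10; C(6,2)=15. So valid n = 4, 5.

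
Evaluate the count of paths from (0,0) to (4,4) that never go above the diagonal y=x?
14

Reasoning: Counted by the Catalan number C_4: C_4 = C(8,4)/(4+1) = 70/5 = 14.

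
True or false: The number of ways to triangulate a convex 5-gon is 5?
Triangulations of a convex 5-gon are counted by the Catalan number C_3: C_3 = C(6,3)/(3+1) = 20/4 = 5.
Final answer: True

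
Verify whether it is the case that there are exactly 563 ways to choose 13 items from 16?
C(16,13) = 560 ≠ 563.

Answer: False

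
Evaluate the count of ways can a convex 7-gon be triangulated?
42

Solution: Using the Catalan number formula: C_n = C(2n, n) / (n+1)
C_5 = C(10, 5) / (5+1)
     = 252 / 6
     = 42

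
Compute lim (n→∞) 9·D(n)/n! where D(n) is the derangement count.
D(n)/n! → 1/e, so 9·D(n)/n! → 9/e.
Final answer: 9/e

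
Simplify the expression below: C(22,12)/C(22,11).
11/12

Working:
C(n,k+1)/C(n,k) = (n−k)/(k+1). Here (22−11)/(11+1) = 11/12 = 11/12.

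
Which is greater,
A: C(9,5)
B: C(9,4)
A=C(9,5)=126, B=C(9,4)=126.
Final answer: Equal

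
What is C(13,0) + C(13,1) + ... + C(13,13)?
Sum of binomial coefficients = 2^13 = 8,192.
Final answer: 8,192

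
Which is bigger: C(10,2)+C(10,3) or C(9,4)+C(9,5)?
C(9,4)+C(9,5)
First=165, Second=252.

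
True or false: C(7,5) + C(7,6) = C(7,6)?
Pascal's identity gives C(8,6) = 28, whereas C(7,6) = 7.

Answer: False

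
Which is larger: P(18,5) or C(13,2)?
P(18,5)

Explanation: P(18,5)=1,028,160, C(13,2)=78.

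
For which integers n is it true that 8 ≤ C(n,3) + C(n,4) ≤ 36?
C(4,3)+C(4,4)=5; C(5,3)+C(5,4)=15; C(6,3)+C(6,4)=35; C(7,3)+C(7,4)=70. So valid n = 5, 6.
Final answer: 5, 6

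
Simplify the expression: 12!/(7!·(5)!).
This is C(12,7) = 792.

Answer: 792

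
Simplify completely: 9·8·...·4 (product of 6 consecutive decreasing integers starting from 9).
60,480
This is P(9,6) = 9!/(3)! = 60,480.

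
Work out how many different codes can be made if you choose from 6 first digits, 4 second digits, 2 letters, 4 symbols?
192

Solution: By the multiplication principle: 6 × 4 × 2 × 4 = 192.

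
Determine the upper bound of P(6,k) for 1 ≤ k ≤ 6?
P(6,k) increases in k, so maximum at k = 6: 6! = 720.
Final answer: 720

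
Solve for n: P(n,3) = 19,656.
28

Solution: P(n,3) = n(n−1)(n−2) is increasing in n; n(n−1)(n−2) ≈ (n−1)^3 = 19,656 gives n ≈ 28.0. Check: P(26,3) = 15,600, P(27,3) = 17,550, P(28,3) = 19,656 ✓. So n = 28.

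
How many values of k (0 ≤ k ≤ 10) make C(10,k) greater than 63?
5
Row 10 is unimodal and symmetric about k=10/2. C(10,2)=45 ≤ 63; C(10,3)=120 > 63; by symmetry C(10,k) > 63 for k = 3..7. That's 7 - 3 + 1 = 5 values.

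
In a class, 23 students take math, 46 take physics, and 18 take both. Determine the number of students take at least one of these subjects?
51

Explanation: |A∪B| = |A|+|B|-|A∩B| = 23+46-18 = 51.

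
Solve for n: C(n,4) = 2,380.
17

Reasoning: C(n,4) = n(n−1)(n−2)(n−3)/4! is increasing in n, and n(n−1)(n−2)(n−3) = 4!·2,380 = 57,120 ≈ (n−1.5)^4 gives n ≈ 17.0. Check: C(15,4) = 1,365, C(16,4) = 1,820, C(17,4) = 2,380 ✓. So n = 17.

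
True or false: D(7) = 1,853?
False

Solution: Derangements of 7 elements: D(7) = (7-1)·[D(6) + D(5)] = 6·[265 + 44] = 1,854.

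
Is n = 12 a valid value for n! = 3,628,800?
12! = 12·11! = 12·39,916,800 = 479,001,600, which does not equal 3,628,800.

Answer: No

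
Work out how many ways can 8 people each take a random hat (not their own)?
14,833

Solution: Using D(n) = (n-1)[D(n-1) + D(n-2)]:
D(8) = (8-1) × [D(7) + D(6)]
      = 7 × [1854 + 265]
      = 7 × 2119
      = 14,833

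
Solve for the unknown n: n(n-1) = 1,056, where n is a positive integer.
33

n² − n − 1,056 = 0, so n = (1 ± √(1 + 4·1,056))/2 = (1 ± √4,225)/2 = (1 ± 65)/2, i.e. n = 33 or n = -32. Taking the positive root, n = 33 (check: 33×32 = 1,056).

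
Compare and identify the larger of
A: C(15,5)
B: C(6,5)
A=C(15,5)=3,003, B=C(6,5)=6.
Final answer: A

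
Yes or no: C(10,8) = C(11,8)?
No

Solution: LHS = C(10,8) = 45; RHS = C(11,8) = 165. 45 ≠ 165, so the statement does not hold.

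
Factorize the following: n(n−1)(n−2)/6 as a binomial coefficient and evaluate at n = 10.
C(n,3); C(10,3) = 120

Solution: n(n−1)(n−2)/6 = n!/(3!(n−3)!) = C(n,3). At n = 10: C(10,3) = 120.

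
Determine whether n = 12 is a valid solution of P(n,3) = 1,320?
Yes

Reasoning: P(12,3) = 12·11·10 = 1,320, which equals 1,320.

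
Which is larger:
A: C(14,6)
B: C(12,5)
A
A=C(14,6)=3,003, B=C(12,5)=792.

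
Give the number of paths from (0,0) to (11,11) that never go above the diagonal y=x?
58,786
Counted by the Catalan number C_11: C_11 = C(22,11)/(11+1) = 705,432/12 = 58,786.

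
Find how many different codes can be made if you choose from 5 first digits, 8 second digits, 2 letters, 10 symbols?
800

Solution: By the multiplication principle: 5 × 8 × 2 × 10 = 800.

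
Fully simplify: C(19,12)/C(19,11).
2/3

Reasoning: C(n,k+1)/C(n,k) = (n−k)/(k+1). Here (19−11)/(11+1) = 8/12 = 2/3.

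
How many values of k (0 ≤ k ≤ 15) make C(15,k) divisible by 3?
Checking C(15,k) mod 3 for k = 0..15: divisible at k = 1, 2, 4, 5, 7, 8, 10, 11, 13, 14. That's 10 values.
Final answer: 10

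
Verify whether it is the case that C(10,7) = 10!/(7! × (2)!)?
False

Solution: The correct denominator is 7!×3!, giving C(10,7) = 120; the stated RHS is 10!/(7!×2!) = 360 ≠ 120, so the statement does not hold.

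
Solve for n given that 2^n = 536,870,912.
536,870,912 = 1,024 × 1,024 × 512 = 2^10 × 2^10 × 2^9 = 2^29, so n = 29.

Answer: 29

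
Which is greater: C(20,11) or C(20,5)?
C(20,11)

Solution: C(20,11)=167,960, C(20,5)=15,504.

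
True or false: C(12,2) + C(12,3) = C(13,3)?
Pascal's identity C(n,k) + C(n,k+1) = C(n+1,k+1): 66 + 220 = 286 = C(13,3).
Final answer: True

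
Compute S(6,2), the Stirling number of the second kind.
31

Using the Stirling recurrence: S(n,k) = k·S(n-1,k) + S(n-1,k-1)
S(6,2) = 2·S(5,2) + S(5,1)
         = 2·15 + 1
         = 30 + 1
         = 31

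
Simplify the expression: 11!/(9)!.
110

Working:
This equals 11×10 = 110.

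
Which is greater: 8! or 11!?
11!

Solution: 8!=40,320, 11!=39,916,800. 11! > 8!.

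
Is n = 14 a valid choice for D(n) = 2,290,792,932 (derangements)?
No
D(14) = (14-1)·[D(13) + D(12)] = 13·[2,290,792,932 + 176,214,841] = 32,071,101,049, which does not equal 2,290,792,932.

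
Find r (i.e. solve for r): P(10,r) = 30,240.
P(10,r) = 10·9·…·(10−r+1), a product of r factors. Multiplying down from 10: 10 = 10; 10·9 = 90; 10·9·8 = 720; 10·9·8·7 = 5,040; 10·9·8·7·6 = 30,240 ✓ (5 factors). So r = 5.

Answer: 5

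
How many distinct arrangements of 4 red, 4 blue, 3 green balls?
11,550

Explanation: Multinomial: 11!/(4! × 4! × 3!) = 11,550.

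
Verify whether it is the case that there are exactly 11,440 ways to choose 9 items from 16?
C(16,9) = 11,440.
Final answer: True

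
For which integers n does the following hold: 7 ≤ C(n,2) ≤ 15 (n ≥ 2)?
C(4,2)=6; C(5,2)=10; C(6,2)=15; C(7,2)=21. So valid n = 5, 6.
Final answer: 5, 6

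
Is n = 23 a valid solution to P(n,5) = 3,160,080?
No

Working:
P(23,5) = 23·22·21·20·19 = 4,037,880, which does not equal 3,160,080.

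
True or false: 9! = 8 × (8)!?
9! = 9 × 8! = 362,880, but 8 × 8! = 322,560.

Answer: False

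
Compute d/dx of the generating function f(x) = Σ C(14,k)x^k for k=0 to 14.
Σ k·C(14,k)x^(k-1) for k=1 to 14

Reasoning: Term-by-term differentiation gives Σ k·C(14,k)x^{k-1} for k=1 to 14.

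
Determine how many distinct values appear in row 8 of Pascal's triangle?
5

Solution: Row 8 has entries C(8,0)..C(8,8); by symmetry C(8,k)=C(8,8-k), giving 5 distinct values.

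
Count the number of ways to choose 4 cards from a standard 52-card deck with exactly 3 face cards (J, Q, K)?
8,800

Working:
12 face cards and 40 non-face cards: C(12,3) × C(40,1) = 220 × 40 = 8,800.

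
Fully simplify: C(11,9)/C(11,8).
1/3

Working:
C(n,k+1)/C(n,k) = (n−k)/(k+1). Here (11−8)/(8+1) = 3/9 = 1/3.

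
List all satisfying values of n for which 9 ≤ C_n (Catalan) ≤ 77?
4, 5

Solution: C_3=5; C_4=14; C_5=42; C_6=132. So valid n = 4, 5.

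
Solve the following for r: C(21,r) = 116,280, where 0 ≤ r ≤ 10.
7

C(21,r) is increasing for 0 ≤ r ≤ 10. Stepping up (C(21,r+1) = C(21,r)·(21−r)/(r+1)): C(21,1) = 21, C(21,2) = 210, C(21,3) = 1,330, C(21,4) = 5,985, C(21,5) = 20,349, C(21,6) = 54,264, C(21,7) = 116,280 ✓. So r = 7.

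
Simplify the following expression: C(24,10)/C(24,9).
3/2

Explanation: C(n,k+1)/C(n,k) = (n−k)/(k+1). Here (24−9)/(9+1) = 15/10 = 3/2.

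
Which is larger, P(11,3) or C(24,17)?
C(24,17)

Reasoning: P(11,3)=990, C(24,17)=346,104.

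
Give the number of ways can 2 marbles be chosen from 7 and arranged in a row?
P(7,2) = 7!/(7-2)! = 42.
Final answer: 42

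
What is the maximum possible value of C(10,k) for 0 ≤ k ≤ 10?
252

Working:
Maximum at k = 5: C(10,5) = 252.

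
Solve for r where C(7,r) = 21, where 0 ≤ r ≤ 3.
2

C(7,r) is increasing for 0 ≤ r ≤ 3. Stepping up (C(7,r+1) = C(7,r)·(7−r)/(r+1)): C(7,1) = 7, C(7,2) = 21 ✓. So r = 2.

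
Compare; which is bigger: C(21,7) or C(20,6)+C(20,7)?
Equal

Working:
By Pascal's identity: C(21,7) = C(20,6)+C(20,7) = 116,280. Equal.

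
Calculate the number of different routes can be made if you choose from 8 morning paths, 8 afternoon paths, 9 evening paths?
576
By the multiplication principle: 8 × 8 × 9 = 576.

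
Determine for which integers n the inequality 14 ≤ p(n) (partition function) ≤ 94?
Tabulating p(n) via p(n) = p(n−1) + p(n−2) − p(n−5) − p(n−7) + …: p(6)=11; p(7)=15; p(8)=22; p(9)=30; p(10)=42; p(11)=56; p(12)=77; p(13)=101. So valid n = 7, 8, 9, 10, 11, 12.

Answer: 7, 8, 9, 10, 11, 12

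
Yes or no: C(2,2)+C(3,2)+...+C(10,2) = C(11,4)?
No

Hockey stick identity gives Σ = C(11,3) = 165; RHS C(11,4) = 330.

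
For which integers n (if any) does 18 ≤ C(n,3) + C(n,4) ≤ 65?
6

Explanation: C(5,3)+C(5,4)=15; C(6,3)+C(6,4)=35; C(7,3)+C(7,4)=70. So valid n = 6.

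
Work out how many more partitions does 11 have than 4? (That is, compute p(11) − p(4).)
51

Reasoning: Pentagonal recurrence p(n) = p(n−1) + p(n−2) − p(n−5) − p(n−7) + …: p(11) = p(10) + p(9) − p(6) − p(4) = 42 + 30 − 11 − 5 = 56.
p(4) = p(3) + p(2) = 3 + 2 = 5.
Difference = 56 − 5 = 51.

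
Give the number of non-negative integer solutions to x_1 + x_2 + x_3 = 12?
C(12+3-1, 3-1) = 91.

Answer: 91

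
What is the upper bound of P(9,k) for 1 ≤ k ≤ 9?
362,880

Reasoning: P(9,k) increases in k, so maximum at k = 9: 9! = 362,880.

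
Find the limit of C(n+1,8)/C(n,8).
1

Working:
Both numerator and denominator grow as n^8/8! for large n, so the ratio → 1.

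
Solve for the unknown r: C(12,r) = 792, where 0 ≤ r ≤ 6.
5
C(12,r) is increasing for 0 ≤ r ≤ 6. Stepping up (C(12,r+1) = C(12,r)·(12−r)/(r+1)): C(12,1) = 12, C(12,2) = 66, C(12,3) = 220, C(12,4) = 495, C(12,5) = 792 ✓. So r = 5.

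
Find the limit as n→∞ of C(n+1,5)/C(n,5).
1

Reasoning: Both numerator and denominator grow as n^5/5! for large n, so the ratio → 1.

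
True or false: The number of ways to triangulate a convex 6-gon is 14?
True
Triangulations of a convex 6-gon are counted by the Catalan number C_4: C_4 = C(8,4)/(4+1) = 70/5 = 14.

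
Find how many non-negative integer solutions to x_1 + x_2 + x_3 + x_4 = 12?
455

Solution: C(12+4-1, 4-1) = 455.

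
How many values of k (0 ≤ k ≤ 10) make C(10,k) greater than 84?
5

Row 10 is unimodal and symmetric about k=10/2. C(10,2)=45 ≤ 84; C(10,3)=120 > 84; by symmetry C(10,k) > 84 for k = 3..7. That's 7 - 3 + 1 = 5 values.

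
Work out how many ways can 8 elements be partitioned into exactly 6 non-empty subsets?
This equals S(8,6), the Stirling number of the 2nd kind.
Using the Stirling recurrence: S(n,k) = k·S(n-1,k) + S(n-1,k-1)
S(8,6) = 6·S(7,6) + S(7,5)
         = 6·21 + 140
         = 126 + 140
         = 266

Answer: 266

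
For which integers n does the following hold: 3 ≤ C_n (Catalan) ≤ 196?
3, 4, 5, 6

Solution: C_2=2; C_3=5; C_4=14; C_5=42; C_6=132; C_7=429. So valid n = 3, 4, 5, 6.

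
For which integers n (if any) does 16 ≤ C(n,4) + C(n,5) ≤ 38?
C(5,4)+C(5,5)=6; C(6,4)+C(6,5)=21; C(7,4)+C(7,5)=56. So valid n = 6.
Final answer: 6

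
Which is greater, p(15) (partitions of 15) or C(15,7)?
C(15,7)

Explanation: Pentagonal recurrence p(n) = p(n−1) + p(n−2) − p(n−5) − p(n−7) + …: p(15) = p(14) + p(13) − p(10) − p(8) + p(3) + p(0) = 135 + 101 − 42 − 22 + 3 + 1 = 176; C(15,7) = 6,435.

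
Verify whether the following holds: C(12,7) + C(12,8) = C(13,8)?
Pascal's identity: LHS = 792 + 495 = 1,287; RHS = C(13,8) = 1,287. Both sides agree, so the statement holds.
Final answer: True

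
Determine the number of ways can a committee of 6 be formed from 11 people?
462

Reasoning: C(11,6) = 11! / (6! × (11-6)!)
         = 11! / (6! × 5!)
         = 462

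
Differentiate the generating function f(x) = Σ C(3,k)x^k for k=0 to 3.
Σ k·C(3,k)x^(k-1) for k=1 to 3

Solution: Term-by-term differentiation gives Σ k·C(3,k)x^{k-1} for k=1 to 3.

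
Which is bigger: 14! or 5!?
14!=87,178,291,200, 5!=120. 14! > 5!.

Answer: 14!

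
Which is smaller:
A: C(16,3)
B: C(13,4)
A=C(16,3)=560, B=C(13,4)=715.
Final answer: A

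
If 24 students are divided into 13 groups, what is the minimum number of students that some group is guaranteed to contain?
2

Reasoning: Pigeonhole: ⌈24/13⌉ = 2.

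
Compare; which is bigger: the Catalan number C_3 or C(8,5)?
C_3 = C(6,3)/(3+1) = 20/4 = 5; C(8,5) = 56.
Final answer: C(8,5)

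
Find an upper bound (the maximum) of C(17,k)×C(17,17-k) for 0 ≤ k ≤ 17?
590,976,100

Working:
C(17,k)·C(17,17-k) = C(17,k)², maximised at the centre k = 8: C(17,8)² = 590,976,100.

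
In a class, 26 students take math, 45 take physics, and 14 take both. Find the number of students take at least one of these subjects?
57

Reasoning: |A∪B| = |A|+|B|-|A∩B| = 26+45-14 = 57.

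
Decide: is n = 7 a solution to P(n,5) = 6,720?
No

Reasoning: P(7,5) = 7·6·5·4·3 = 2,520, which does not equal 6,720.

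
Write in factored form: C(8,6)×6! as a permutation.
P(8,6)

Reasoning: C(8,6)×6! = [8!/(6!(2)!)]×6! = 8!/(2)! = P(8,6) = 20,160.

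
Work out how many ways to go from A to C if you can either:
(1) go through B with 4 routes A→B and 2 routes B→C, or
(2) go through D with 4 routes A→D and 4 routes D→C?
24

Reasoning: Route via B: 4×2=8. Route via D: 4×4=16. Total: 24.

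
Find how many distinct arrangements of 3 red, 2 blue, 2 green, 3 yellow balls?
Multinomial: 10!/(3! × 2! × 2! × 3!) = 25,200.

Answer: 25,200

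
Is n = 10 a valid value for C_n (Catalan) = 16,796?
Yes

Working:
C_10 = C(20,10)/(10+1) = 184,756/11 = 16,796, which equals 16,796.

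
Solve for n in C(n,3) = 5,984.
34

C(n,3) = n(n−1)(n−2)/3! is increasing in n, and n(n−1)(n−2) = 3!·5,984 = 35,904 ≈ (n−1)^3 gives n ≈ 34.0. Check: C(32,3) = 4,960, C(33,3) = 5,456, C(34,3) = 5,984 ✓. So n = 34.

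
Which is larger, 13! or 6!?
13!=6,227,020,800, 6!=720. 13! > 6!.
Final answer: 13!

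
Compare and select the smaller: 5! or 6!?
5!=120, 6!=720. 6! > 5!.
Final answer: 5!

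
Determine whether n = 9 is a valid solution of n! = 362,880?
Yes

9! = 9·8! = 9·40,320 = 362,880, which equals 362,880.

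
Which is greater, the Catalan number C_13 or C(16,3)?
C_13
C_13 = C(26,13)/(13+1) = 10,400,600/14 = 742,900; C(16,3) = 560.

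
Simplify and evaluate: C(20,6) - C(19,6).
11,628
C(20,6) - C(19,6) = C(19,5) = 11,628.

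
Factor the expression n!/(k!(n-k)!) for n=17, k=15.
C(17,15) = 136

Explanation: This is the binomial coefficient C(17,15) = 136.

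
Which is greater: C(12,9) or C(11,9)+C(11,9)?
C(12,9)

Working:
C(12,9)=220; C(11,9)+C(11,9)=55+55=110.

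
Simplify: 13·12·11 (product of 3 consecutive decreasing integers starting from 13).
This is P(13,3) = 13!/(10)! = 1,716.

Answer: 1,716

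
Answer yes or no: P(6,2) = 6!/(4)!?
Permutation formula P(n,k) = n!/(n-k)!: 6!/4! = 720/24 = 30 = P(6,2). The statement holds.
Final answer: Yes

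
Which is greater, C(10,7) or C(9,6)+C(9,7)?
By Pascal's identity: C(10,7) = C(9,6)+C(9,7) = 120. Equal.

Answer: Equal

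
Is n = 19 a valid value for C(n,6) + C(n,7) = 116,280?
No

C(19,6) + C(19,7) = 27,132 + 50,388 = 77,520, which does not equal 116,280.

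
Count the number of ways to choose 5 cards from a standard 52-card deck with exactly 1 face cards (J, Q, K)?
1,096,680

Explanation: 12 face cards and 40 non-face cards: C(12,1) × C(40,4) = 12 × 91,390 = 1,096,680.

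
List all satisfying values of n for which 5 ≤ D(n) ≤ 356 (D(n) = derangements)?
4, 5, 6

Using D(n) = (n−1)[D(n−1) + D(n−2)] with D(1)=0, D(2)=1: D(3)=2; D(4)=9; D(5)=44; D(6)=265; D(7)=1,854. So valid n = 4, 5, 6.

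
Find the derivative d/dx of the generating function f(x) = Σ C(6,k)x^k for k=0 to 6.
Term-by-term differentiation gives Σ k·C(6,k)x^{k-1} for k=1 to 6.

Answer: Σ k·C(6,k)x^(k-1) for k=1 to 6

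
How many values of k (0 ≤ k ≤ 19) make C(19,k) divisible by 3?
Checking C(19,k) mod 3 for k = 0..19: divisible at k = 2, 3, 4, 5, 6, 7, 8, 11, 12, 13, 14, 15, 16, 17. That's 14 values.

Answer: 14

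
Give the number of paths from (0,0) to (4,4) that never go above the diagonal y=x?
Counted by the Catalan number C_4: C_4 = C(8,4)/(4+1) = 70/5 = 14.
Final answer: 14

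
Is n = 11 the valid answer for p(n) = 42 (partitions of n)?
Pentagonal recurrence p(n) = p(n−1) + p(n−2) − p(n−5) − p(n−7) + …: p(11) = p(10) + p(9) − p(6) − p(4) = 42 + 30 − 11 − 5 = 56, which does not equal 42.
Final answer: No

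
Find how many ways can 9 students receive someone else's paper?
133,496
Using D(n) = (n-1)[D(n-1) + D(n-2)]:
D(9) = (9-1) × [D(8) + D(7)]
      = 8 × [14833 + 1854]
      = 8 × 16687
      = 133,496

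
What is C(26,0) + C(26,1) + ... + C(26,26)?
Sum of binomial coefficients = 2^26 = 67,108,864.

Answer: 67,108,864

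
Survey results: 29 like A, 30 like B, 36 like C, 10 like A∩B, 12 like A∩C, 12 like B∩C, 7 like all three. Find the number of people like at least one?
|A∪B∪C| = 29+30+36-10-12-12+7 = 68.

Answer: 68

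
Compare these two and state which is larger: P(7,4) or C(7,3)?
P(7,4)
P(7,4)=840, C(7,3)=35.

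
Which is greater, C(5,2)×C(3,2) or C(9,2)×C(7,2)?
C(5,2)×C(3,2)=30, C(9,2)×C(7,2)=756.

Answer: C(9,2)×C(7,2)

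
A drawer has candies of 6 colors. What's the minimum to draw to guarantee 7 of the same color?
37

Solution: Worst case: 6 of each = 36. One more: 37.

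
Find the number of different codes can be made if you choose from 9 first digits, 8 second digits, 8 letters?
576
By the multiplication principle: 9 × 8 × 8 = 576.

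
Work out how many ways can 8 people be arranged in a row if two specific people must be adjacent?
10,080

Solution: Treat pair as unit: (8-1)! arrangements × 2 internal orders = 10,080.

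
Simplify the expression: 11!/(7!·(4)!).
330

Explanation: This is C(11,7) = 330.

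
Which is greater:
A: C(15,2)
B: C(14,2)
A

A=C(15,2)=105, B=C(14,2)=91.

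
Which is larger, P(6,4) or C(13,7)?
C(13,7)

Reasoning: P(6,4)=360, C(13,7)=1,716.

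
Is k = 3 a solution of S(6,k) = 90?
Yes

Explanation: S(6,3) = 3·S(5,3) + S(5,2) = 3·25 + 15 = 90, which equals 90.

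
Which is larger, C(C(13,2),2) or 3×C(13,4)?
C(C(13,2),2)

C(C(13,2),2)=3,003, 3×C(13,4)=2,145.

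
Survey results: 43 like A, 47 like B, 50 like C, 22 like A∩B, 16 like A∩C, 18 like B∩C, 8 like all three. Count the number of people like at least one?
|A∪B∪C| = 43+47+50-22-16-18+8 = 92.
Final answer: 92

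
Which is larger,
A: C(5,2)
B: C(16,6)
B
A=C(5,2)=10, B=C(16,6)=8,008.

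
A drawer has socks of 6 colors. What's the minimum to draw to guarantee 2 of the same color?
7

Explanation: Worst case: 1 of each = 6. One more: 7.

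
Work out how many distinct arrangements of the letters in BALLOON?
1,260

Solution: Word has 7 letters (B=1, A=1, L=2, O=2, N=1). Arrangements: 7!/Π(k!) = 1,260.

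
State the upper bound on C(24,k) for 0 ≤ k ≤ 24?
2,704,156
Maximum at k = 12: C(24,12) = 2,704,156.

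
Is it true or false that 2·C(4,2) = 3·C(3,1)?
False

Reasoning: Absorption identity k·C(n,k) = n·C(n-1,k-1). LHS = 2·6 = 12; RHS = 3·3 = 9.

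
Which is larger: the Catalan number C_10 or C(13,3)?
C_10

Working:
C_10 = C(20,10)/(10+1) = 184,756/11 = 16,796; C(13,3) = 286.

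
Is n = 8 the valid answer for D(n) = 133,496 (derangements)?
No

Solution: D(8) = (8-1)·[D(7) + D(6)] = 7·[1,854 + 265] = 14,833, which does not equal 133,496.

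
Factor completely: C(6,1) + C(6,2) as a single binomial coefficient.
C(7,2)

Explanation: By Pascal's identity: C(6,1) + C(6,2) = C(7,2) = 21.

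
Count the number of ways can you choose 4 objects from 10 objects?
210

C(10,4) = 10! / (4! × (10-4)!)
         = 10! / (4! × 6!)
         = 210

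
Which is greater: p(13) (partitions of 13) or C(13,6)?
C(13,6)

Pentagonal recurrence p(n) = p(n−1) + p(n−2) − p(n−5) − p(n−7) + …: p(13) = p(12) + p(11) − p(8) − p(6) + p(1) = 77 + 56 − 22 − 11 + 1 = 101; C(13,6) = 1,716.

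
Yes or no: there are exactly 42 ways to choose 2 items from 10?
No

C(10,2) = 45 ≠ 42.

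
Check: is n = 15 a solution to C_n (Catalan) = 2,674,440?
No

Solution: C_15 = C(30,15)/(15+1) = 155,117,520/16 = 9,694,845, which does not equal 2,674,440.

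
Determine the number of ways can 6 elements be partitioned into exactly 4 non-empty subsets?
65

Solution: This equals S(6,4), the Stirling number of the 2nd kind.
Using the Stirling recurrence: S(n,k) = k·S(n-1,k) + S(n-1,k-1)
S(6,4) = 4·S(5,4) + S(5,3)
         = 4·10 + 25
         = 40 + 25
         = 65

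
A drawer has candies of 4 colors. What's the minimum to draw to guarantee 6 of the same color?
Worst case: 5 of each = 20. One more: 21.

Answer: 21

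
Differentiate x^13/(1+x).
(13x^12(1+x) - x^13)/(1+x)²

Explanation: Quotient rule: [13x^{12}(1+x) - x^13]/(1+x)².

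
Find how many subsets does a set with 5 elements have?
Each element can be included or excluded: 2^5 = 32.
Final answer: 32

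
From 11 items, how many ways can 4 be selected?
330

Working:
C(11,4) = 11! / (4! × (11-4)!)
         = 11! / (4! × 7!)
         = 330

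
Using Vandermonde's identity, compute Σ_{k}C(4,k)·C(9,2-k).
78
= C(4+9,2) = C(13,2) = 78.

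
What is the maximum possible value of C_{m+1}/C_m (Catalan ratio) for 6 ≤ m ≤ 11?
46/13
C_{m+1}/C_m = 2(2m+1)/(m+2), which increases with m. Maximum at m = 11: 2·23/13 = 46/13.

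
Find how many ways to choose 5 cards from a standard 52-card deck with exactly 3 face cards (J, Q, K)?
171,600

Reasoning: 12 face cards and 40 non-face cards: C(12,3) × C(40,2) = 220 × 780 = 171,600.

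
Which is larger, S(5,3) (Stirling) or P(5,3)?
P(5,3)

Working:
S(5,3) = 3·S(4,3) + S(4,2) = 3·6 + 7 = 25; P(5,3) = 60.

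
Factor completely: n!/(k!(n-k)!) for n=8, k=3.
C(8,3) = 56

Working:
This is the binomial coefficient C(8,3) = 56.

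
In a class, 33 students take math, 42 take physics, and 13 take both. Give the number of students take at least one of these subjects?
62

Solution: |A∪B| = |A|+|B|-|A∩B| = 33+42-13 = 62.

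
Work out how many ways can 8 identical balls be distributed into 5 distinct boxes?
495

C(8+5-1, 5-1) = C(12, 4) = 495.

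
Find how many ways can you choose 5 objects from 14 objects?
2,002

Explanation: C(14,5) = 14! / (5! × (14-5)!)
         = 14! / (5! × 9!)
         = 2,002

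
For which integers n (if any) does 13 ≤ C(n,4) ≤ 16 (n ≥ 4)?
6

C(5,4)=5; C(6,4)=15; C(7,4)=35. So valid n = 6.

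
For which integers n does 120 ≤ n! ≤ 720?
5, 6

n! is strictly increasing; 5! = 120 and 6! = 720, so valid n = 5, 6.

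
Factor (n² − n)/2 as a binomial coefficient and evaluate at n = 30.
C(n,2); C(30,2) = 435

Reasoning: (n² − n)/2 = n(n−1)/2 = C(n,2). At n = 30: C(30,2) = 435.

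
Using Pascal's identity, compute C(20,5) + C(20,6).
54,264

Reasoning: C(20,5) + C(20,6) = C(21,6) = 54,264.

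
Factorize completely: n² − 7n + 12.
(n − 3)(n − 4)
Seek roots whose sum is 7 and product is 12: (3, 4). So n² − 7n + 12 = (n − 3)(n − 4).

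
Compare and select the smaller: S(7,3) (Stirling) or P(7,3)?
S(7,3) = 3·S(6,3) + S(6,2) = 3·90 + 31 = 301; P(7,3) = 210.

Answer: P(7,3)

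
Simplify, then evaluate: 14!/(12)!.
182

Solution: This equals 14×13 = 182.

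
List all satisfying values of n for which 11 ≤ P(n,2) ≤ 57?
P(3,2)=6; P(4,2)=12; P(5,2)=20; P(6,2)=30; P(7,2)=42; P(8,2)=56; P(9,2)=72. So valid n = 4, 5, 6, 7, 8.
Final answer: 4, 5, 6, 7, 8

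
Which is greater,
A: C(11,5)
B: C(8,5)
A

Solution: A=C(11,5)=462, B=C(8,5)=56.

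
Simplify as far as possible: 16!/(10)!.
This equals 16×15×...×11 = 5,765,760.
Final answer: 5,765,760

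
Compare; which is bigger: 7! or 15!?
7!=5,040, 15!=1,307,674,368,000. 15! > 7!.
Final answer: 15!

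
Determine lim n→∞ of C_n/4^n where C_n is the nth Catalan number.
0
C_n ~ 4^n/(n^(3/2)√π), so n^0·C_n/4^n ~ n^(0 − 3/2)/√π → 0.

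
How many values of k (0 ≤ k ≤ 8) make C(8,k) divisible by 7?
5

Working:
Checking C(8,k) mod 7 for k = 0..8: divisible at k = 2, 3, 4, 5, 6. That's 5 values.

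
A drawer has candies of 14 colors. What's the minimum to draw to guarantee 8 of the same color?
99

Worst case: 7 of each = 98. One more: 99.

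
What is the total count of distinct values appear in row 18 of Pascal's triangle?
10
Row 18 has entries C(18,0)..C(18,18); by symmetry C(18,k)=C(18,18-k), giving 10 distinct values.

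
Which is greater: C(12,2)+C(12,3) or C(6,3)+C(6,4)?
C(12,2)+C(12,3)
First=286, Second=35.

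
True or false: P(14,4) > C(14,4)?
P(14,4) = 24,024 and C(14,4) = 1,001; P(n,r) = r! × C(n,r) so P > C whenever r ≥ 2.
Final answer: True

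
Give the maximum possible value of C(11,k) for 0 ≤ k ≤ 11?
462

Explanation: Maximum at k = 5 or k = 6: C(11,5) = 462.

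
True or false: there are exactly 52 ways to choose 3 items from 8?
False

Working:
C(8,3) = 56 ≠ 52.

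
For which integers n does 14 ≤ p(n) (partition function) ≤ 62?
7, 8, 9, 10, 11

Reasoning: Tabulating p(n) via p(n) = p(n−1) + p(n−2) − p(n−5) − p(n−7) + …: p(6)=11; p(7)=15; p(8)=22; p(9)=30; p(10)=42; p(11)=56; p(12)=77. So valid n = 7, 8, 9, 10, 11.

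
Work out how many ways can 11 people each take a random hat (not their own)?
14,684,570

Working:
Using D(n) = (n-1)[D(n-1) + D(n-2)]:
D(11) = (11-1) × [D(10) + D(9)]
      = 10 × [1334961 + 133496]
      = 10 × 1468457
      = 14,684,570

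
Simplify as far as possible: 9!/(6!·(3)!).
84

Solution: This is C(9,6) = 84.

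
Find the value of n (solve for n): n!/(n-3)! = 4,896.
18

Explanation: n!/(n-3)! = n×(n-1)×(n-2), a product of 3 consecutive integers ≈ (n−1)^3. 4,896^(1/3) + 1 ≈ 18.0; check n = 18: 18×17×16 = 4,896 ✓. So n = 18.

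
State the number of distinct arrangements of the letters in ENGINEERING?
277,200

Working:
Word has 11 letters (E=3, N=3, G=2, I=2, R=1). Arrangements: 11!/Π(k!) = 277,200.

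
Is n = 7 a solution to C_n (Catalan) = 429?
Yes

Explanation: C_7 = C(14,7)/(7+1) = 3,432/8 = 429, which equals 429.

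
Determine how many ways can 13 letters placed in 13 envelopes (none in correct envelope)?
2,290,792,932

Using D(n) = (n-1)[D(n-1) + D(n-2)]:
D(13) = (13-1) × [D(12) + D(11)]
      = 12 × [176214841 + 14684570]
      = 12 × 190899411
      = 2,290,792,932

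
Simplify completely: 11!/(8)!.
990

This equals 11×10×9 = 990.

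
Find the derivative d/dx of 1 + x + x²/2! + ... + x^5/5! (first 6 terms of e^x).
Differentiating term by term gives the first 5 terms of e^x.

Answer: 1 + x + x²/2! + ... + x^4/4!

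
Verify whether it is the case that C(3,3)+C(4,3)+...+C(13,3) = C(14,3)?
False

Hockey stick identity gives Σ = C(14,4) = 1,001; RHS C(14,3) = 364.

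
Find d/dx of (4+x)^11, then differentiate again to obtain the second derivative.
First derivative: 11(4+x)^{10}. Second derivative: 11·10·(4+x)^{9} = 110(4+x)^{9}.
Final answer: 110(4+x)^9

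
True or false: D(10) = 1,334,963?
False
Derangements of 10 elements: D(10) = (10-1)·[D(9) + D(8)] = 9·[133,496 + 14,833] = 1,334,961.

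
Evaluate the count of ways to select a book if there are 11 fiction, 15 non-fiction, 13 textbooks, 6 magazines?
45

Reasoning: By the addition principle: 11 + 15 + 13 + 6 = 45.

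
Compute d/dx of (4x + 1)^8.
32(4x + 1)^7

Working:
Chain rule: 8(4x+1)^{7} × 4 = 32(4x+1)^{7}.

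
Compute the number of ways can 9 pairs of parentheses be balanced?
4,862
Using the Catalan number formula: C_n = C(2n, n) / (n+1)
C_9 = C(18, 9) / (9+1)
     = 48620 / 10
     = 4,862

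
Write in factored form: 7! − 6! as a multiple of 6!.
6 × 6! = 4,320

7! − 6! = 7·6! − 6! = (7 − 1)·6! = 6 × 6! = 4,320.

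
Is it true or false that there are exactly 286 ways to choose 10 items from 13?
True

Explanation: C(13,10) = 286.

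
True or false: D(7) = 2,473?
False

Explanation: Derangements of 7 elements: D(7) = (7-1)·[D(6) + D(5)] = 6·[265 + 44] = 1,854.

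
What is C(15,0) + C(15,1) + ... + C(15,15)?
32,768

Solution: Sum of binomial coefficients = 2^15 = 32,768.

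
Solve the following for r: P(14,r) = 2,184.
3

Working:
P(14,r) = 14·13·…·(14−r+1), a product of r factors. Multiplying down from 14: 14 = 14; 14·13 = 182; 14·13·12 = 2,184 ✓ (3 factors). So r = 3.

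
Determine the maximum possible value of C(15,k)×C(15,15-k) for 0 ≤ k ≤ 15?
41,409,225

Reasoning: C(15,k)·C(15,15-k) = C(15,k)², maximised at the centre k = 7: C(15,7)² = 41,409,225.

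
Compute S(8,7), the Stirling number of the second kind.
Using the Stirling recurrence: S(n,k) = k·S(n-1,k) + S(n-1,k-1)
S(8,7) = 7·S(7,7) + S(7,6)
         = 7·1 + 21
         = 7 + 21
         = 28

Answer: 28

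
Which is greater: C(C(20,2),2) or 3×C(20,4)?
C(C(20,2),2)=17,955, 3×C(20,4)=14,535.

Answer: C(C(20,2),2)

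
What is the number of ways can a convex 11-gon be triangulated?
4,862

Working:
Using the Catalan number formula: C_n = C(2n, n) / (n+1)
C_9 = C(18, 9) / (9+1)
     = 48620 / 10
     = 4,862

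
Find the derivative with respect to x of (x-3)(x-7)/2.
(2x - 10)/2

Working:
d/dx[(x-3)(x-7)] = (x-7) + (x-3) = 2x - 10. Dividing by 2 gives (2x - 10)/2.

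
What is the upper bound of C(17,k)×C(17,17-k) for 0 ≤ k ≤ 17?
590,976,100

Explanation: C(17,k)·C(17,17-k) = C(17,k)², maximised at the centre k = 8: C(17,8)² = 590,976,100.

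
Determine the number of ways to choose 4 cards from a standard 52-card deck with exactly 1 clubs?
118,807

Reasoning: 13 clubs and 39 non-clubs: C(13,1) × C(39,3) = 13 × 9139 = 118,807.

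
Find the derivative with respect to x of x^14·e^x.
(14x^13 + x^14)e^x

Solution: Product rule: d/dx[x^14]·e^x + x^14·d/dx[e^x] = 14x^{13}e^x + x^14e^x.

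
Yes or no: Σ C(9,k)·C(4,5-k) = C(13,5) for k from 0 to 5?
Yes
Vandermonde's identity gives C(13,5) = 1,287; RHS C(13,5) = 1,287.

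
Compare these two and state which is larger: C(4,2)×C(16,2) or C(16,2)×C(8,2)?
C(16,2)×C(8,2)

C(4,2)×C(16,2)=720, C(16,2)×C(8,2)=3,360.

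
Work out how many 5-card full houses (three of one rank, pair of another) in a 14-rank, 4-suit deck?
Triple rank: 14. Triple suits: C(4,3)=4. Pair rank: 13. Pair suits: C(4,2)=6. Total: 4,368.

Answer: 4,368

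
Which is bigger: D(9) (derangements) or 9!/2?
9!/2

Working:
D(9) = (9-1)·[D(8) + D(7)] = 8·[14,833 + 1,854] = 133,496; 9!/2 = 362,880/2 = 181,440.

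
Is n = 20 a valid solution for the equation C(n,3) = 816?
C(20,3) = 20·19·18/3! = 6,840/6 = 1,140, which does not equal 816.
Final answer: No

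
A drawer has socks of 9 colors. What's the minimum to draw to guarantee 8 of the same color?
64

Solution: Worst case: 7 of each = 63. One more: 64.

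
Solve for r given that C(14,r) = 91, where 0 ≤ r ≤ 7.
2

Working:
C(14,r) is increasing for 0 ≤ r ≤ 7. Stepping up (C(14,r+1) = C(14,r)·(14−r)/(r+1)): C(14,1) = 14, C(14,2) = 91 ✓. So r = 2.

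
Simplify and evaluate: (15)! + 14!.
1,394,852,659,200

Explanation: (15)! + 14! = (15)·14! + 14! = (15+1)·14! = 16·14! = 1,394,852,659,200.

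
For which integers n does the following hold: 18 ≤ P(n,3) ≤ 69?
4, 5

Solution: P(3,3)=6; P(4,3)=24; P(5,3)=60; P(6,3)=120. So valid n = 4, 5.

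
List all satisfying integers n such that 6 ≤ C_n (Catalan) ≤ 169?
4, 5, 6
C_3=5; C_4=14; C_5=42; C_6=132; C_7=429. So valid n = 4, 5, 6.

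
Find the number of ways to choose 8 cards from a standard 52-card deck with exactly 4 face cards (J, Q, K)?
12 face cards and 40 non-face cards: C(12,4) × C(40,4) = 495 × 91,390 = 45,238,050.
Final answer: 45,238,050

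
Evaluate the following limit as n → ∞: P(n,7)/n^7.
1

P(n,7) = n(n-1)···(n-6) ≈ n^7 for large n. Limit = 1.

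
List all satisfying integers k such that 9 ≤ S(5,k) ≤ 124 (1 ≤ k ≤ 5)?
2, 3, 4
S(5,1)=1; S(5,2)=15; S(5,3)=25; S(5,4)=10; S(5,5)=1. So valid k = 2, 3, 4.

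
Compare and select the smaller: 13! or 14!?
13!

Reasoning: 13!=6,227,020,800, 14!=87,178,291,200. 14! > 13!.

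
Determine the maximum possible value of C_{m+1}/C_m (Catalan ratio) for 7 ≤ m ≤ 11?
C_{m+1}/C_m = 2(2m+1)/(m+2), which increases with m. Maximum at m = 11: 2·23/13 = 46/13.

Answer: 46/13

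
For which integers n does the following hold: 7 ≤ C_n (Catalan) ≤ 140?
C_3=5; C_4=14; C_5=42; C_6=132; C_7=429. So valid n = 4, 5, 6.
Final answer: 4, 5, 6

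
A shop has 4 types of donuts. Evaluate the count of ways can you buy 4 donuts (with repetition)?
Stars and bars: C(4+4-1, 4) = C(7, 4) = 35.
Final answer: 35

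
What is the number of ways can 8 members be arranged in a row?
40,320

Working:
Arrangements of 8 distinct objects: 8! = 40,320.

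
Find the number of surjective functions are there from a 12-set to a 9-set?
Onto functions = 9! × S(12,9)
First compute S(12,9) via recurrence:
Using the Stirling recurrence: S(n,k) = k·S(n-1,k) + S(n-1,k-1)
S(12,9) = 9·S(11,9) + S(11,8)
         = 9·1155 + 11880
         = 10395 + 11880
         = 22,275
Then: 362880 × 22275 = 8,083,152,000
Final answer: 8,083,152,000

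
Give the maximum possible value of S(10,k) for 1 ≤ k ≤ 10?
42,525
Row S(10,k) for k = 1..10 (via S(n,k) = k·S(n−1,k) + S(n−1,k−1)): 1, 511, 9,330, 34,105, 42,525, 22,827, 5,880, 750, 45, 1. The row is unimodal; maximum at k = 5: 42,525.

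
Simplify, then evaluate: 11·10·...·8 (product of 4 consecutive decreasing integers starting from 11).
7,920

Reasoning: This is P(11,4) = 11!/(7)! = 7,920.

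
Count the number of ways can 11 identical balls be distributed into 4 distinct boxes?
364

Reasoning: C(11+4-1, 4-1) = C(14, 3) = 364.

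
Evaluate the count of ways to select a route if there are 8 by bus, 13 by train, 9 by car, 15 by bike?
By the addition principle: 8 + 13 + 9 + 15 = 45.
Final answer: 45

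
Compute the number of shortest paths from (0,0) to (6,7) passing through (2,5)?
To (2,5): C(7,2)=21. From there: C(6,4)=15. Total: 315.

Answer: 315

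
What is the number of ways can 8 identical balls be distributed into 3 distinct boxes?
C(8+3-1, 3-1) = C(10, 2) = 45.

Answer: 45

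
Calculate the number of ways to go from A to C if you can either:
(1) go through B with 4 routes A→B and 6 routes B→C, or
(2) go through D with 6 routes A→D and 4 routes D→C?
48

Route via B: 4×6=24. Route via D: 6×4=24. Total: 48.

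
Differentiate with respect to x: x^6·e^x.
(6x^5 + x^6)e^x
Product rule: d/dx[x^6]·e^x + x^6·d/dx[e^x] = 6x^{5}e^x + x^6e^x.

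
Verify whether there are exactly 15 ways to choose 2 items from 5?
False

Solution: C(5,2) = 10 ≠ 15.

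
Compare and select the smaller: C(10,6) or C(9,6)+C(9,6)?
C(10,6)=210; C(9,6)+C(9,6)=84+84=168.
Final answer: C(9,6)+C(9,6)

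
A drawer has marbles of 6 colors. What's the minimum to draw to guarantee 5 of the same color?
Worst case: 4 of each = 24. One more: 25.

Answer: 25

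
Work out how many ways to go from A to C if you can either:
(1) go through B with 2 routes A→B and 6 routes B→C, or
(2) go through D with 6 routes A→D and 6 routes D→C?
48

Explanation: Route via B: 2×6=12. Route via D: 6×6=36. Total: 48.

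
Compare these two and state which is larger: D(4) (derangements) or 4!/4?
D(4) = (4-1)·[D(3) + D(2)] = 3·[2 + 1] = 9; 4!/4 = 24/4 = 6.

Answer: D(4)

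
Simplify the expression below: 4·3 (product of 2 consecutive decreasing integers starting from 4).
12

Explanation: This is P(4,2) = 4!/(2)! = 12.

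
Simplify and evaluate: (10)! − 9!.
3,265,920

Reasoning: (10)! − 9! = (10)·9! − 9! = (10−1)·9! = 9·9! = 3,265,920.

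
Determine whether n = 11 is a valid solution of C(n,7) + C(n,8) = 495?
Yes

Reasoning: C(11,7) + C(11,8) = 330 + 165 = 495, which equals 495.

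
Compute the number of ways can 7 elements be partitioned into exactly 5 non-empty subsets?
140

Working:
This equals S(7,5), the Stirling number of the 2nd kind.
Using the Stirling recurrence: S(n,k) = k·S(n-1,k) + S(n-1,k-1)
S(7,5) = 5·S(6,5) + S(6,4)
         = 5·15 + 65
         = 75 + 65
         = 140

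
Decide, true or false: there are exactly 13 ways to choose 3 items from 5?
C(5,3) = 10 ≠ 13.
Final answer: False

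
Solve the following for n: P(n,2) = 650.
26

Working:
P(n,2) = n(n−1) is increasing in n; n(n−1) ≈ (n−0.5)^2 = 650 gives n ≈ 26.0. Check: P(24,2) = 552, P(25,2) = 600, P(26,2) = 650 ✓. So n = 26.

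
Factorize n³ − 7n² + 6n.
n(n − 1)(n − 6)
n³ − 7n² + 6n = n(n² − 7n + 6) = n(n − 1)(n − 6).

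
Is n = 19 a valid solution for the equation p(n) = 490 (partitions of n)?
Pentagonal recurrence p(n) = p(n−1) + p(n−2) − p(n−5) − p(n−7) + …: p(19) = p(18) + p(17) − p(14) − p(12) + p(7) + p(4) = 385 + 297 − 135 − 77 + 15 + 5 = 490, which equals 490.
Final answer: Yes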